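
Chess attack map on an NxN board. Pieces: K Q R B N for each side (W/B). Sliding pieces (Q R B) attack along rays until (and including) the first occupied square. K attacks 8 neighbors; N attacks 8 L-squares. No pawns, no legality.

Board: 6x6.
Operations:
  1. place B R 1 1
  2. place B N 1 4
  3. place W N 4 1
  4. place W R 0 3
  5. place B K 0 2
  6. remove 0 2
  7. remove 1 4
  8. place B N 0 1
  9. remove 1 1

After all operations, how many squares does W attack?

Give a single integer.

Op 1: place BR@(1,1)
Op 2: place BN@(1,4)
Op 3: place WN@(4,1)
Op 4: place WR@(0,3)
Op 5: place BK@(0,2)
Op 6: remove (0,2)
Op 7: remove (1,4)
Op 8: place BN@(0,1)
Op 9: remove (1,1)
Per-piece attacks for W:
  WR@(0,3): attacks (0,4) (0,5) (0,2) (0,1) (1,3) (2,3) (3,3) (4,3) (5,3) [ray(0,-1) blocked at (0,1)]
  WN@(4,1): attacks (5,3) (3,3) (2,2) (2,0)
Union (11 distinct): (0,1) (0,2) (0,4) (0,5) (1,3) (2,0) (2,2) (2,3) (3,3) (4,3) (5,3)

Answer: 11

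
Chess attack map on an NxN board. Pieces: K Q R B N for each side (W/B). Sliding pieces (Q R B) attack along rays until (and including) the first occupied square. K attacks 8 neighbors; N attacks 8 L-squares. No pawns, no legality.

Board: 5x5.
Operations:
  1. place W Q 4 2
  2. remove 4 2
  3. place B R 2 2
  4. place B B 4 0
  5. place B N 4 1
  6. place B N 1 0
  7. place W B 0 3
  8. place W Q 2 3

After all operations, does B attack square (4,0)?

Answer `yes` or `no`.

Op 1: place WQ@(4,2)
Op 2: remove (4,2)
Op 3: place BR@(2,2)
Op 4: place BB@(4,0)
Op 5: place BN@(4,1)
Op 6: place BN@(1,0)
Op 7: place WB@(0,3)
Op 8: place WQ@(2,3)
Per-piece attacks for B:
  BN@(1,0): attacks (2,2) (3,1) (0,2)
  BR@(2,2): attacks (2,3) (2,1) (2,0) (3,2) (4,2) (1,2) (0,2) [ray(0,1) blocked at (2,3)]
  BB@(4,0): attacks (3,1) (2,2) [ray(-1,1) blocked at (2,2)]
  BN@(4,1): attacks (3,3) (2,2) (2,0)
B attacks (4,0): no

Answer: no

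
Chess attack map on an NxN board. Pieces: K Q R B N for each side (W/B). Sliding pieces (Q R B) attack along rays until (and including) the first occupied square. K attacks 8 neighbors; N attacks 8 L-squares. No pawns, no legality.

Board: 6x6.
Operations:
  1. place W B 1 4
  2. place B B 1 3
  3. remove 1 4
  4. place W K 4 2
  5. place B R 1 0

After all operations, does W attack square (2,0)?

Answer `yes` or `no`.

Answer: no

Derivation:
Op 1: place WB@(1,4)
Op 2: place BB@(1,3)
Op 3: remove (1,4)
Op 4: place WK@(4,2)
Op 5: place BR@(1,0)
Per-piece attacks for W:
  WK@(4,2): attacks (4,3) (4,1) (5,2) (3,2) (5,3) (5,1) (3,3) (3,1)
W attacks (2,0): no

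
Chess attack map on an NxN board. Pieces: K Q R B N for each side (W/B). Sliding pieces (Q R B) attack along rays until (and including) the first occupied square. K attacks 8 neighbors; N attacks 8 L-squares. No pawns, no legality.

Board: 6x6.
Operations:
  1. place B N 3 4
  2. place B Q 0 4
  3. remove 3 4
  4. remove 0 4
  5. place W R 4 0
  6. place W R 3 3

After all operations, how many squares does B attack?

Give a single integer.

Op 1: place BN@(3,4)
Op 2: place BQ@(0,4)
Op 3: remove (3,4)
Op 4: remove (0,4)
Op 5: place WR@(4,0)
Op 6: place WR@(3,3)
Per-piece attacks for B:
Union (0 distinct): (none)

Answer: 0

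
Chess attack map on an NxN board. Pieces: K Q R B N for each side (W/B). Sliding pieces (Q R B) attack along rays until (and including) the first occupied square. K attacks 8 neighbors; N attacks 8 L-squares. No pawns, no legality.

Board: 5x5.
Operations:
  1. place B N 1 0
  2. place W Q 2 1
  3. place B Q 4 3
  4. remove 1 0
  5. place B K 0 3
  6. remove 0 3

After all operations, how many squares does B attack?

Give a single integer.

Answer: 11

Derivation:
Op 1: place BN@(1,0)
Op 2: place WQ@(2,1)
Op 3: place BQ@(4,3)
Op 4: remove (1,0)
Op 5: place BK@(0,3)
Op 6: remove (0,3)
Per-piece attacks for B:
  BQ@(4,3): attacks (4,4) (4,2) (4,1) (4,0) (3,3) (2,3) (1,3) (0,3) (3,4) (3,2) (2,1) [ray(-1,-1) blocked at (2,1)]
Union (11 distinct): (0,3) (1,3) (2,1) (2,3) (3,2) (3,3) (3,4) (4,0) (4,1) (4,2) (4,4)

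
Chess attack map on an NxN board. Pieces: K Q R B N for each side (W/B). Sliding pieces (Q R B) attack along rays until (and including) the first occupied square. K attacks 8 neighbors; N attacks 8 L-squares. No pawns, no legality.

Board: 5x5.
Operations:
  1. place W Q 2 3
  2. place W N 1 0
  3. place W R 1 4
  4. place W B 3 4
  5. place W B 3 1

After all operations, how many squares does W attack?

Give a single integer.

Op 1: place WQ@(2,3)
Op 2: place WN@(1,0)
Op 3: place WR@(1,4)
Op 4: place WB@(3,4)
Op 5: place WB@(3,1)
Per-piece attacks for W:
  WN@(1,0): attacks (2,2) (3,1) (0,2)
  WR@(1,4): attacks (1,3) (1,2) (1,1) (1,0) (2,4) (3,4) (0,4) [ray(0,-1) blocked at (1,0); ray(1,0) blocked at (3,4)]
  WQ@(2,3): attacks (2,4) (2,2) (2,1) (2,0) (3,3) (4,3) (1,3) (0,3) (3,4) (3,2) (4,1) (1,4) (1,2) (0,1) [ray(1,1) blocked at (3,4); ray(-1,1) blocked at (1,4)]
  WB@(3,1): attacks (4,2) (4,0) (2,2) (1,3) (0,4) (2,0)
  WB@(3,4): attacks (4,3) (2,3) [ray(-1,-1) blocked at (2,3)]
Union (22 distinct): (0,1) (0,2) (0,3) (0,4) (1,0) (1,1) (1,2) (1,3) (1,4) (2,0) (2,1) (2,2) (2,3) (2,4) (3,1) (3,2) (3,3) (3,4) (4,0) (4,1) (4,2) (4,3)

Answer: 22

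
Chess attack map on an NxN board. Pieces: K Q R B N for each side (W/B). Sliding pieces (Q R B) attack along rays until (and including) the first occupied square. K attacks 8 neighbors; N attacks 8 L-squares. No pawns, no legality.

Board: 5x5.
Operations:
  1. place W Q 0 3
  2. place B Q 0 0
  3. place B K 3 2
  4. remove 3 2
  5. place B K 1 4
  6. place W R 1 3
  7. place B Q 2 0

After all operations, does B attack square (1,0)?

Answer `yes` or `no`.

Answer: yes

Derivation:
Op 1: place WQ@(0,3)
Op 2: place BQ@(0,0)
Op 3: place BK@(3,2)
Op 4: remove (3,2)
Op 5: place BK@(1,4)
Op 6: place WR@(1,3)
Op 7: place BQ@(2,0)
Per-piece attacks for B:
  BQ@(0,0): attacks (0,1) (0,2) (0,3) (1,0) (2,0) (1,1) (2,2) (3,3) (4,4) [ray(0,1) blocked at (0,3); ray(1,0) blocked at (2,0)]
  BK@(1,4): attacks (1,3) (2,4) (0,4) (2,3) (0,3)
  BQ@(2,0): attacks (2,1) (2,2) (2,3) (2,4) (3,0) (4,0) (1,0) (0,0) (3,1) (4,2) (1,1) (0,2) [ray(-1,0) blocked at (0,0)]
B attacks (1,0): yes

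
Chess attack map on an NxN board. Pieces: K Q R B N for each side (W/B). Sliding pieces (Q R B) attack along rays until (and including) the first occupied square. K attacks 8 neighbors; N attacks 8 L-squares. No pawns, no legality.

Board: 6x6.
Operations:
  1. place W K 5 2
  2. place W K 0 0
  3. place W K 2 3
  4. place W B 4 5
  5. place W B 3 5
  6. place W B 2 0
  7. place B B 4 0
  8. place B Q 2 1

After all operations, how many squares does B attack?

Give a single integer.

Op 1: place WK@(5,2)
Op 2: place WK@(0,0)
Op 3: place WK@(2,3)
Op 4: place WB@(4,5)
Op 5: place WB@(3,5)
Op 6: place WB@(2,0)
Op 7: place BB@(4,0)
Op 8: place BQ@(2,1)
Per-piece attacks for B:
  BQ@(2,1): attacks (2,2) (2,3) (2,0) (3,1) (4,1) (5,1) (1,1) (0,1) (3,2) (4,3) (5,4) (3,0) (1,2) (0,3) (1,0) [ray(0,1) blocked at (2,3); ray(0,-1) blocked at (2,0)]
  BB@(4,0): attacks (5,1) (3,1) (2,2) (1,3) (0,4)
Union (17 distinct): (0,1) (0,3) (0,4) (1,0) (1,1) (1,2) (1,3) (2,0) (2,2) (2,3) (3,0) (3,1) (3,2) (4,1) (4,3) (5,1) (5,4)

Answer: 17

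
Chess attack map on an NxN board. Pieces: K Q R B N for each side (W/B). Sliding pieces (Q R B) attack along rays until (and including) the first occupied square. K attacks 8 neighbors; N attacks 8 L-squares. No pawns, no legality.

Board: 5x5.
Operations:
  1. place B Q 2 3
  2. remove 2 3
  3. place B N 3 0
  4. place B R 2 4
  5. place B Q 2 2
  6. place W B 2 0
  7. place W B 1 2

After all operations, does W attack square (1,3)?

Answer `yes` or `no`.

Op 1: place BQ@(2,3)
Op 2: remove (2,3)
Op 3: place BN@(3,0)
Op 4: place BR@(2,4)
Op 5: place BQ@(2,2)
Op 6: place WB@(2,0)
Op 7: place WB@(1,2)
Per-piece attacks for W:
  WB@(1,2): attacks (2,3) (3,4) (2,1) (3,0) (0,3) (0,1) [ray(1,-1) blocked at (3,0)]
  WB@(2,0): attacks (3,1) (4,2) (1,1) (0,2)
W attacks (1,3): no

Answer: no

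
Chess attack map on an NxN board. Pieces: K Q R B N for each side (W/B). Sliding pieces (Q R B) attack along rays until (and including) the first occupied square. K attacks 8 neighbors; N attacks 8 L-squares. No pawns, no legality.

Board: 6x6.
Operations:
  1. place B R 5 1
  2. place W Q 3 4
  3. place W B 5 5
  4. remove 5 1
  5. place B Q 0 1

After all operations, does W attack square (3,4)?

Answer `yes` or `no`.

Answer: no

Derivation:
Op 1: place BR@(5,1)
Op 2: place WQ@(3,4)
Op 3: place WB@(5,5)
Op 4: remove (5,1)
Op 5: place BQ@(0,1)
Per-piece attacks for W:
  WQ@(3,4): attacks (3,5) (3,3) (3,2) (3,1) (3,0) (4,4) (5,4) (2,4) (1,4) (0,4) (4,5) (4,3) (5,2) (2,5) (2,3) (1,2) (0,1) [ray(-1,-1) blocked at (0,1)]
  WB@(5,5): attacks (4,4) (3,3) (2,2) (1,1) (0,0)
W attacks (3,4): no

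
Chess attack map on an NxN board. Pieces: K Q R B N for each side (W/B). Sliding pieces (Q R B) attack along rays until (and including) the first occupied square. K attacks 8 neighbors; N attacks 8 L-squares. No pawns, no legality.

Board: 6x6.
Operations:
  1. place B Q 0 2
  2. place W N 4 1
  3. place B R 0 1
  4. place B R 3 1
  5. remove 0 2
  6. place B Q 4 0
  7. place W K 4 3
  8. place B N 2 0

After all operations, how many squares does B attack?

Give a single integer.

Answer: 19

Derivation:
Op 1: place BQ@(0,2)
Op 2: place WN@(4,1)
Op 3: place BR@(0,1)
Op 4: place BR@(3,1)
Op 5: remove (0,2)
Op 6: place BQ@(4,0)
Op 7: place WK@(4,3)
Op 8: place BN@(2,0)
Per-piece attacks for B:
  BR@(0,1): attacks (0,2) (0,3) (0,4) (0,5) (0,0) (1,1) (2,1) (3,1) [ray(1,0) blocked at (3,1)]
  BN@(2,0): attacks (3,2) (4,1) (1,2) (0,1)
  BR@(3,1): attacks (3,2) (3,3) (3,4) (3,5) (3,0) (4,1) (2,1) (1,1) (0,1) [ray(1,0) blocked at (4,1); ray(-1,0) blocked at (0,1)]
  BQ@(4,0): attacks (4,1) (5,0) (3,0) (2,0) (5,1) (3,1) [ray(0,1) blocked at (4,1); ray(-1,0) blocked at (2,0); ray(-1,1) blocked at (3,1)]
Union (19 distinct): (0,0) (0,1) (0,2) (0,3) (0,4) (0,5) (1,1) (1,2) (2,0) (2,1) (3,0) (3,1) (3,2) (3,3) (3,4) (3,5) (4,1) (5,0) (5,1)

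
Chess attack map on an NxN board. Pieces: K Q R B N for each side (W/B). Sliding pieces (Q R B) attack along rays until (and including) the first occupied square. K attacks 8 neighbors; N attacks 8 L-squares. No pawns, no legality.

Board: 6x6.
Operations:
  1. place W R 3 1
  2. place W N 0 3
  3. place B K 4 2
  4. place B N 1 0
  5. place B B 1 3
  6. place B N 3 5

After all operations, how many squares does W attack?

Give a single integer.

Op 1: place WR@(3,1)
Op 2: place WN@(0,3)
Op 3: place BK@(4,2)
Op 4: place BN@(1,0)
Op 5: place BB@(1,3)
Op 6: place BN@(3,5)
Per-piece attacks for W:
  WN@(0,3): attacks (1,5) (2,4) (1,1) (2,2)
  WR@(3,1): attacks (3,2) (3,3) (3,4) (3,5) (3,0) (4,1) (5,1) (2,1) (1,1) (0,1) [ray(0,1) blocked at (3,5)]
Union (13 distinct): (0,1) (1,1) (1,5) (2,1) (2,2) (2,4) (3,0) (3,2) (3,3) (3,4) (3,5) (4,1) (5,1)

Answer: 13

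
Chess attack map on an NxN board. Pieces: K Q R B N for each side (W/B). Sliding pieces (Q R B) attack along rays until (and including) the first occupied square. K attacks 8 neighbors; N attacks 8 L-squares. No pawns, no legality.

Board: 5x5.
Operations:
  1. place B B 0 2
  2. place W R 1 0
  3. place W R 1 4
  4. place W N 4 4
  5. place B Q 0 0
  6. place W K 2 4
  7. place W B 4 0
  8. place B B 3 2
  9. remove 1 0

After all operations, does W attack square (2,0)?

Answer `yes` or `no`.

Answer: no

Derivation:
Op 1: place BB@(0,2)
Op 2: place WR@(1,0)
Op 3: place WR@(1,4)
Op 4: place WN@(4,4)
Op 5: place BQ@(0,0)
Op 6: place WK@(2,4)
Op 7: place WB@(4,0)
Op 8: place BB@(3,2)
Op 9: remove (1,0)
Per-piece attacks for W:
  WR@(1,4): attacks (1,3) (1,2) (1,1) (1,0) (2,4) (0,4) [ray(1,0) blocked at (2,4)]
  WK@(2,4): attacks (2,3) (3,4) (1,4) (3,3) (1,3)
  WB@(4,0): attacks (3,1) (2,2) (1,3) (0,4)
  WN@(4,4): attacks (3,2) (2,3)
W attacks (2,0): no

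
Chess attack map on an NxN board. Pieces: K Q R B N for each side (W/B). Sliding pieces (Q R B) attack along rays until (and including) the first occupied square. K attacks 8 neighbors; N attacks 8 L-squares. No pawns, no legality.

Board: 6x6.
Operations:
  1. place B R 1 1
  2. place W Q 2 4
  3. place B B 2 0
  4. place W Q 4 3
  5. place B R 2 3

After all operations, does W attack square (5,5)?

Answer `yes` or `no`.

Op 1: place BR@(1,1)
Op 2: place WQ@(2,4)
Op 3: place BB@(2,0)
Op 4: place WQ@(4,3)
Op 5: place BR@(2,3)
Per-piece attacks for W:
  WQ@(2,4): attacks (2,5) (2,3) (3,4) (4,4) (5,4) (1,4) (0,4) (3,5) (3,3) (4,2) (5,1) (1,5) (1,3) (0,2) [ray(0,-1) blocked at (2,3)]
  WQ@(4,3): attacks (4,4) (4,5) (4,2) (4,1) (4,0) (5,3) (3,3) (2,3) (5,4) (5,2) (3,4) (2,5) (3,2) (2,1) (1,0) [ray(-1,0) blocked at (2,3)]
W attacks (5,5): no

Answer: no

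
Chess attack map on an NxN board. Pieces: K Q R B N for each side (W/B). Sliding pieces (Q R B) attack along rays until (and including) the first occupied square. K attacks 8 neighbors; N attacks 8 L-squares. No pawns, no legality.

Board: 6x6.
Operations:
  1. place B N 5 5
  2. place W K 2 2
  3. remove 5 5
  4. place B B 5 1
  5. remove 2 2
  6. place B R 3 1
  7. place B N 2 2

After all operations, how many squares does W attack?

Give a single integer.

Op 1: place BN@(5,5)
Op 2: place WK@(2,2)
Op 3: remove (5,5)
Op 4: place BB@(5,1)
Op 5: remove (2,2)
Op 6: place BR@(3,1)
Op 7: place BN@(2,2)
Per-piece attacks for W:
Union (0 distinct): (none)

Answer: 0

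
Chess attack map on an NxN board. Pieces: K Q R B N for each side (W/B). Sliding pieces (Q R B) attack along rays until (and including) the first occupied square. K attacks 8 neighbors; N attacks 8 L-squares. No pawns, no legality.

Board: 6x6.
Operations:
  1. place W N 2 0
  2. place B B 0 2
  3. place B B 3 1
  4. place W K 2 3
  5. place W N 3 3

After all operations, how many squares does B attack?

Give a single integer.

Answer: 10

Derivation:
Op 1: place WN@(2,0)
Op 2: place BB@(0,2)
Op 3: place BB@(3,1)
Op 4: place WK@(2,3)
Op 5: place WN@(3,3)
Per-piece attacks for B:
  BB@(0,2): attacks (1,3) (2,4) (3,5) (1,1) (2,0) [ray(1,-1) blocked at (2,0)]
  BB@(3,1): attacks (4,2) (5,3) (4,0) (2,2) (1,3) (0,4) (2,0) [ray(-1,-1) blocked at (2,0)]
Union (10 distinct): (0,4) (1,1) (1,3) (2,0) (2,2) (2,4) (3,5) (4,0) (4,2) (5,3)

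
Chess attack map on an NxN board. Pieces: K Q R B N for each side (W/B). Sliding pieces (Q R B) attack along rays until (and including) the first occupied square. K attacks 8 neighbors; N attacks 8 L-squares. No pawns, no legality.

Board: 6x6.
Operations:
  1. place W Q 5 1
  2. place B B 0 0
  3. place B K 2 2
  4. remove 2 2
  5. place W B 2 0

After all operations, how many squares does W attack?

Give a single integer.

Op 1: place WQ@(5,1)
Op 2: place BB@(0,0)
Op 3: place BK@(2,2)
Op 4: remove (2,2)
Op 5: place WB@(2,0)
Per-piece attacks for W:
  WB@(2,0): attacks (3,1) (4,2) (5,3) (1,1) (0,2)
  WQ@(5,1): attacks (5,2) (5,3) (5,4) (5,5) (5,0) (4,1) (3,1) (2,1) (1,1) (0,1) (4,2) (3,3) (2,4) (1,5) (4,0)
Union (16 distinct): (0,1) (0,2) (1,1) (1,5) (2,1) (2,4) (3,1) (3,3) (4,0) (4,1) (4,2) (5,0) (5,2) (5,3) (5,4) (5,5)

Answer: 16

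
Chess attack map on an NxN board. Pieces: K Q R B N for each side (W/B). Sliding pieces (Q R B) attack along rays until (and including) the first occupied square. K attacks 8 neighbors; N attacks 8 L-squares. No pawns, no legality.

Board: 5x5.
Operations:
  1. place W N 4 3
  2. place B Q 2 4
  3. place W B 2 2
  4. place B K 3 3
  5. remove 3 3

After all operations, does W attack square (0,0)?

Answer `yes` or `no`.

Answer: yes

Derivation:
Op 1: place WN@(4,3)
Op 2: place BQ@(2,4)
Op 3: place WB@(2,2)
Op 4: place BK@(3,3)
Op 5: remove (3,3)
Per-piece attacks for W:
  WB@(2,2): attacks (3,3) (4,4) (3,1) (4,0) (1,3) (0,4) (1,1) (0,0)
  WN@(4,3): attacks (2,4) (3,1) (2,2)
W attacks (0,0): yes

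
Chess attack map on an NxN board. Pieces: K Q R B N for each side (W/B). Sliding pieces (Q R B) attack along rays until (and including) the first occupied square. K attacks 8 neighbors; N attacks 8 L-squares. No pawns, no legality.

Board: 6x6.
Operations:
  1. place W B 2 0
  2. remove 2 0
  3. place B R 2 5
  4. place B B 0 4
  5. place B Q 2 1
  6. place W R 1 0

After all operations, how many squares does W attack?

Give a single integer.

Answer: 10

Derivation:
Op 1: place WB@(2,0)
Op 2: remove (2,0)
Op 3: place BR@(2,5)
Op 4: place BB@(0,4)
Op 5: place BQ@(2,1)
Op 6: place WR@(1,0)
Per-piece attacks for W:
  WR@(1,0): attacks (1,1) (1,2) (1,3) (1,4) (1,5) (2,0) (3,0) (4,0) (5,0) (0,0)
Union (10 distinct): (0,0) (1,1) (1,2) (1,3) (1,4) (1,5) (2,0) (3,0) (4,0) (5,0)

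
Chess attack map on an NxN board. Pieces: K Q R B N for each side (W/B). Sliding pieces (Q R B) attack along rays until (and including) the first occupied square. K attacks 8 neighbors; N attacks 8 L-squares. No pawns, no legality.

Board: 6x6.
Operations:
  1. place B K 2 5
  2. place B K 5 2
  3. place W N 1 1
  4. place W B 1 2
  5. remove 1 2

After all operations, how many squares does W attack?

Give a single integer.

Answer: 4

Derivation:
Op 1: place BK@(2,5)
Op 2: place BK@(5,2)
Op 3: place WN@(1,1)
Op 4: place WB@(1,2)
Op 5: remove (1,2)
Per-piece attacks for W:
  WN@(1,1): attacks (2,3) (3,2) (0,3) (3,0)
Union (4 distinct): (0,3) (2,3) (3,0) (3,2)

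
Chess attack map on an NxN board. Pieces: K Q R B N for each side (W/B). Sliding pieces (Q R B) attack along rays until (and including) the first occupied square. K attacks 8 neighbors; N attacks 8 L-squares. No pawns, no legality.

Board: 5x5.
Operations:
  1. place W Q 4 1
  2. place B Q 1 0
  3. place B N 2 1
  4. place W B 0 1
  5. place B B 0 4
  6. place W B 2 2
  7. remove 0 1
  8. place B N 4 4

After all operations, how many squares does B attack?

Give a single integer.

Op 1: place WQ@(4,1)
Op 2: place BQ@(1,0)
Op 3: place BN@(2,1)
Op 4: place WB@(0,1)
Op 5: place BB@(0,4)
Op 6: place WB@(2,2)
Op 7: remove (0,1)
Op 8: place BN@(4,4)
Per-piece attacks for B:
  BB@(0,4): attacks (1,3) (2,2) [ray(1,-1) blocked at (2,2)]
  BQ@(1,0): attacks (1,1) (1,2) (1,3) (1,4) (2,0) (3,0) (4,0) (0,0) (2,1) (0,1) [ray(1,1) blocked at (2,1)]
  BN@(2,1): attacks (3,3) (4,2) (1,3) (0,2) (4,0) (0,0)
  BN@(4,4): attacks (3,2) (2,3)
Union (16 distinct): (0,0) (0,1) (0,2) (1,1) (1,2) (1,3) (1,4) (2,0) (2,1) (2,2) (2,3) (3,0) (3,2) (3,3) (4,0) (4,2)

Answer: 16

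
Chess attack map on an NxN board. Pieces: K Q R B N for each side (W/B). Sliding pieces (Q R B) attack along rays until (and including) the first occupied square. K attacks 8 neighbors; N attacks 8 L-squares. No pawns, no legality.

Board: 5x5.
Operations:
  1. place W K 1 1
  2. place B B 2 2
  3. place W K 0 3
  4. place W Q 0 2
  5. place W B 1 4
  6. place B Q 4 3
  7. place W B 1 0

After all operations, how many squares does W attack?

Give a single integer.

Answer: 18

Derivation:
Op 1: place WK@(1,1)
Op 2: place BB@(2,2)
Op 3: place WK@(0,3)
Op 4: place WQ@(0,2)
Op 5: place WB@(1,4)
Op 6: place BQ@(4,3)
Op 7: place WB@(1,0)
Per-piece attacks for W:
  WQ@(0,2): attacks (0,3) (0,1) (0,0) (1,2) (2,2) (1,3) (2,4) (1,1) [ray(0,1) blocked at (0,3); ray(1,0) blocked at (2,2); ray(1,-1) blocked at (1,1)]
  WK@(0,3): attacks (0,4) (0,2) (1,3) (1,4) (1,2)
  WB@(1,0): attacks (2,1) (3,2) (4,3) (0,1) [ray(1,1) blocked at (4,3)]
  WK@(1,1): attacks (1,2) (1,0) (2,1) (0,1) (2,2) (2,0) (0,2) (0,0)
  WB@(1,4): attacks (2,3) (3,2) (4,1) (0,3) [ray(-1,-1) blocked at (0,3)]
Union (18 distinct): (0,0) (0,1) (0,2) (0,3) (0,4) (1,0) (1,1) (1,2) (1,3) (1,4) (2,0) (2,1) (2,2) (2,3) (2,4) (3,2) (4,1) (4,3)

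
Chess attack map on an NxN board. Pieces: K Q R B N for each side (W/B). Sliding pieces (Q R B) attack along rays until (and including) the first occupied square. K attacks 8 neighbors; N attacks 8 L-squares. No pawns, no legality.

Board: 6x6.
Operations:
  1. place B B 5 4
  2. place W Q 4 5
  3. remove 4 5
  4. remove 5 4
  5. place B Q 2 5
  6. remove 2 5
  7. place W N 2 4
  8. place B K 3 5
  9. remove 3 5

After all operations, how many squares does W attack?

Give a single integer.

Answer: 6

Derivation:
Op 1: place BB@(5,4)
Op 2: place WQ@(4,5)
Op 3: remove (4,5)
Op 4: remove (5,4)
Op 5: place BQ@(2,5)
Op 6: remove (2,5)
Op 7: place WN@(2,4)
Op 8: place BK@(3,5)
Op 9: remove (3,5)
Per-piece attacks for W:
  WN@(2,4): attacks (4,5) (0,5) (3,2) (4,3) (1,2) (0,3)
Union (6 distinct): (0,3) (0,5) (1,2) (3,2) (4,3) (4,5)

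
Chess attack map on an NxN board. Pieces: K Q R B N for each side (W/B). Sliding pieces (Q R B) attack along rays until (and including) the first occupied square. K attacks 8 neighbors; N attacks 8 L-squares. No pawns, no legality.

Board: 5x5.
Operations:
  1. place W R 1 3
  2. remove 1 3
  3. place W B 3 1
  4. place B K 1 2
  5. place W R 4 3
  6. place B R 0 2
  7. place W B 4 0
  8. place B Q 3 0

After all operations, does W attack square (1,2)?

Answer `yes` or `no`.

Answer: no

Derivation:
Op 1: place WR@(1,3)
Op 2: remove (1,3)
Op 3: place WB@(3,1)
Op 4: place BK@(1,2)
Op 5: place WR@(4,3)
Op 6: place BR@(0,2)
Op 7: place WB@(4,0)
Op 8: place BQ@(3,0)
Per-piece attacks for W:
  WB@(3,1): attacks (4,2) (4,0) (2,2) (1,3) (0,4) (2,0) [ray(1,-1) blocked at (4,0)]
  WB@(4,0): attacks (3,1) [ray(-1,1) blocked at (3,1)]
  WR@(4,3): attacks (4,4) (4,2) (4,1) (4,0) (3,3) (2,3) (1,3) (0,3) [ray(0,-1) blocked at (4,0)]
W attacks (1,2): no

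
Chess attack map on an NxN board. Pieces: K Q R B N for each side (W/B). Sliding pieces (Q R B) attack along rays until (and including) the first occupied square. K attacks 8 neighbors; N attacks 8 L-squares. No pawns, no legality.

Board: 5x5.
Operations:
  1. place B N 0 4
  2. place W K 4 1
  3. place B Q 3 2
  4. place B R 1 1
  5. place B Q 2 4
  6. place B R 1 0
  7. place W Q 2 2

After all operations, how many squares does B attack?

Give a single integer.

Answer: 22

Derivation:
Op 1: place BN@(0,4)
Op 2: place WK@(4,1)
Op 3: place BQ@(3,2)
Op 4: place BR@(1,1)
Op 5: place BQ@(2,4)
Op 6: place BR@(1,0)
Op 7: place WQ@(2,2)
Per-piece attacks for B:
  BN@(0,4): attacks (1,2) (2,3)
  BR@(1,0): attacks (1,1) (2,0) (3,0) (4,0) (0,0) [ray(0,1) blocked at (1,1)]
  BR@(1,1): attacks (1,2) (1,3) (1,4) (1,0) (2,1) (3,1) (4,1) (0,1) [ray(0,-1) blocked at (1,0); ray(1,0) blocked at (4,1)]
  BQ@(2,4): attacks (2,3) (2,2) (3,4) (4,4) (1,4) (0,4) (3,3) (4,2) (1,3) (0,2) [ray(0,-1) blocked at (2,2); ray(-1,0) blocked at (0,4)]
  BQ@(3,2): attacks (3,3) (3,4) (3,1) (3,0) (4,2) (2,2) (4,3) (4,1) (2,3) (1,4) (2,1) (1,0) [ray(-1,0) blocked at (2,2); ray(1,-1) blocked at (4,1); ray(-1,-1) blocked at (1,0)]
Union (22 distinct): (0,0) (0,1) (0,2) (0,4) (1,0) (1,1) (1,2) (1,3) (1,4) (2,0) (2,1) (2,2) (2,3) (3,0) (3,1) (3,3) (3,4) (4,0) (4,1) (4,2) (4,3) (4,4)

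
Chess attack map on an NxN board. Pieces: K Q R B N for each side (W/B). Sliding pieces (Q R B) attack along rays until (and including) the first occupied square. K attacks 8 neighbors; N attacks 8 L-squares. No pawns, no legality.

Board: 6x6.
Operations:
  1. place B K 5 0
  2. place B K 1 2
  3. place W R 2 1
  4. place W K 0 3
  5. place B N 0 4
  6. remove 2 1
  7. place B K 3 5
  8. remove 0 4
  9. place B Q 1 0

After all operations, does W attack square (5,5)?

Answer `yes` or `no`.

Op 1: place BK@(5,0)
Op 2: place BK@(1,2)
Op 3: place WR@(2,1)
Op 4: place WK@(0,3)
Op 5: place BN@(0,4)
Op 6: remove (2,1)
Op 7: place BK@(3,5)
Op 8: remove (0,4)
Op 9: place BQ@(1,0)
Per-piece attacks for W:
  WK@(0,3): attacks (0,4) (0,2) (1,3) (1,4) (1,2)
W attacks (5,5): no

Answer: no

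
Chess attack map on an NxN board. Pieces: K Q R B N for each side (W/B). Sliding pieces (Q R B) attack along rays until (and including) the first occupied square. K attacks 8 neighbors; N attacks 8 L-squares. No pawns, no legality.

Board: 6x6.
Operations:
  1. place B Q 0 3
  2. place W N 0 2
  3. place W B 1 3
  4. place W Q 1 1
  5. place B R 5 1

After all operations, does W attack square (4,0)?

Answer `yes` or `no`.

Op 1: place BQ@(0,3)
Op 2: place WN@(0,2)
Op 3: place WB@(1,3)
Op 4: place WQ@(1,1)
Op 5: place BR@(5,1)
Per-piece attacks for W:
  WN@(0,2): attacks (1,4) (2,3) (1,0) (2,1)
  WQ@(1,1): attacks (1,2) (1,3) (1,0) (2,1) (3,1) (4,1) (5,1) (0,1) (2,2) (3,3) (4,4) (5,5) (2,0) (0,2) (0,0) [ray(0,1) blocked at (1,3); ray(1,0) blocked at (5,1); ray(-1,1) blocked at (0,2)]
  WB@(1,3): attacks (2,4) (3,5) (2,2) (3,1) (4,0) (0,4) (0,2) [ray(-1,-1) blocked at (0,2)]
W attacks (4,0): yes

Answer: yes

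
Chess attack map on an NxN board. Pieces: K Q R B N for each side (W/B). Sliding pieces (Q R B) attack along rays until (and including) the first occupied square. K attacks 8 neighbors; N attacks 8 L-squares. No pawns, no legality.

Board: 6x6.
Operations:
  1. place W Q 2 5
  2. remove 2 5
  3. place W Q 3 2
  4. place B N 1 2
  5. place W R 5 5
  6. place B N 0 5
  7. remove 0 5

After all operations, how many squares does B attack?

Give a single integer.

Op 1: place WQ@(2,5)
Op 2: remove (2,5)
Op 3: place WQ@(3,2)
Op 4: place BN@(1,2)
Op 5: place WR@(5,5)
Op 6: place BN@(0,5)
Op 7: remove (0,5)
Per-piece attacks for B:
  BN@(1,2): attacks (2,4) (3,3) (0,4) (2,0) (3,1) (0,0)
Union (6 distinct): (0,0) (0,4) (2,0) (2,4) (3,1) (3,3)

Answer: 6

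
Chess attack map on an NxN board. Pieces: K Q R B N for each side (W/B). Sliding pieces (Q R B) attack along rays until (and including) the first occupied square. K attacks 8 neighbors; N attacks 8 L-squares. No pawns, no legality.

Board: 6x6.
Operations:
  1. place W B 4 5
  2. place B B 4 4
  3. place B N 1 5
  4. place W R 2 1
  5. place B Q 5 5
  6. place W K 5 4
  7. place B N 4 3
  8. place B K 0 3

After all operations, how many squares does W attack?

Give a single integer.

Answer: 18

Derivation:
Op 1: place WB@(4,5)
Op 2: place BB@(4,4)
Op 3: place BN@(1,5)
Op 4: place WR@(2,1)
Op 5: place BQ@(5,5)
Op 6: place WK@(5,4)
Op 7: place BN@(4,3)
Op 8: place BK@(0,3)
Per-piece attacks for W:
  WR@(2,1): attacks (2,2) (2,3) (2,4) (2,5) (2,0) (3,1) (4,1) (5,1) (1,1) (0,1)
  WB@(4,5): attacks (5,4) (3,4) (2,3) (1,2) (0,1) [ray(1,-1) blocked at (5,4)]
  WK@(5,4): attacks (5,5) (5,3) (4,4) (4,5) (4,3)
Union (18 distinct): (0,1) (1,1) (1,2) (2,0) (2,2) (2,3) (2,4) (2,5) (3,1) (3,4) (4,1) (4,3) (4,4) (4,5) (5,1) (5,3) (5,4) (5,5)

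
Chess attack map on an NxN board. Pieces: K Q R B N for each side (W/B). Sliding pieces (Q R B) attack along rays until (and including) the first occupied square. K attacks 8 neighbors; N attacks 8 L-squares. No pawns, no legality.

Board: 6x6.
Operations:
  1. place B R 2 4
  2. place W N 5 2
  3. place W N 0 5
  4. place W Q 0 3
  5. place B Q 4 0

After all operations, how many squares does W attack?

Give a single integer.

Op 1: place BR@(2,4)
Op 2: place WN@(5,2)
Op 3: place WN@(0,5)
Op 4: place WQ@(0,3)
Op 5: place BQ@(4,0)
Per-piece attacks for W:
  WQ@(0,3): attacks (0,4) (0,5) (0,2) (0,1) (0,0) (1,3) (2,3) (3,3) (4,3) (5,3) (1,4) (2,5) (1,2) (2,1) (3,0) [ray(0,1) blocked at (0,5)]
  WN@(0,5): attacks (1,3) (2,4)
  WN@(5,2): attacks (4,4) (3,3) (4,0) (3,1)
Union (19 distinct): (0,0) (0,1) (0,2) (0,4) (0,5) (1,2) (1,3) (1,4) (2,1) (2,3) (2,4) (2,5) (3,0) (3,1) (3,3) (4,0) (4,3) (4,4) (5,3)

Answer: 19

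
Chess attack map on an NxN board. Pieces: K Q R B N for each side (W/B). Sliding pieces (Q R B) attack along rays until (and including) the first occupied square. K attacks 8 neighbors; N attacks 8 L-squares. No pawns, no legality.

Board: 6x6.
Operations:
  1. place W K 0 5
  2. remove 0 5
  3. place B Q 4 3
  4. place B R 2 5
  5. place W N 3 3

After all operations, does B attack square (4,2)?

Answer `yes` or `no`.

Answer: yes

Derivation:
Op 1: place WK@(0,5)
Op 2: remove (0,5)
Op 3: place BQ@(4,3)
Op 4: place BR@(2,5)
Op 5: place WN@(3,3)
Per-piece attacks for B:
  BR@(2,5): attacks (2,4) (2,3) (2,2) (2,1) (2,0) (3,5) (4,5) (5,5) (1,5) (0,5)
  BQ@(4,3): attacks (4,4) (4,5) (4,2) (4,1) (4,0) (5,3) (3,3) (5,4) (5,2) (3,4) (2,5) (3,2) (2,1) (1,0) [ray(-1,0) blocked at (3,3); ray(-1,1) blocked at (2,5)]
B attacks (4,2): yes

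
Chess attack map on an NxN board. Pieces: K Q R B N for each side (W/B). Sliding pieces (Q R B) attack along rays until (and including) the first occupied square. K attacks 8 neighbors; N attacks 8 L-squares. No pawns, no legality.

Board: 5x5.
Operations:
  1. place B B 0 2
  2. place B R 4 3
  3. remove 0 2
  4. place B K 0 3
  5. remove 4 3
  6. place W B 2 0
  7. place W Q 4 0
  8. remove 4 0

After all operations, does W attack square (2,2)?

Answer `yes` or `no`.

Answer: no

Derivation:
Op 1: place BB@(0,2)
Op 2: place BR@(4,3)
Op 3: remove (0,2)
Op 4: place BK@(0,3)
Op 5: remove (4,3)
Op 6: place WB@(2,0)
Op 7: place WQ@(4,0)
Op 8: remove (4,0)
Per-piece attacks for W:
  WB@(2,0): attacks (3,1) (4,2) (1,1) (0,2)
W attacks (2,2): no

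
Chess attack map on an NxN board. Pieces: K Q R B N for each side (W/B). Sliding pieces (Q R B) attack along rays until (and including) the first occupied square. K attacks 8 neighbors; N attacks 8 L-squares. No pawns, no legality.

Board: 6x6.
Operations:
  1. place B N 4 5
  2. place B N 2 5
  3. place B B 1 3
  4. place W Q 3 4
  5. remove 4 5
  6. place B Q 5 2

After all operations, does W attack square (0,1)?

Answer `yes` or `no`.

Op 1: place BN@(4,5)
Op 2: place BN@(2,5)
Op 3: place BB@(1,3)
Op 4: place WQ@(3,4)
Op 5: remove (4,5)
Op 6: place BQ@(5,2)
Per-piece attacks for W:
  WQ@(3,4): attacks (3,5) (3,3) (3,2) (3,1) (3,0) (4,4) (5,4) (2,4) (1,4) (0,4) (4,5) (4,3) (5,2) (2,5) (2,3) (1,2) (0,1) [ray(1,-1) blocked at (5,2); ray(-1,1) blocked at (2,5)]
W attacks (0,1): yes

Answer: yes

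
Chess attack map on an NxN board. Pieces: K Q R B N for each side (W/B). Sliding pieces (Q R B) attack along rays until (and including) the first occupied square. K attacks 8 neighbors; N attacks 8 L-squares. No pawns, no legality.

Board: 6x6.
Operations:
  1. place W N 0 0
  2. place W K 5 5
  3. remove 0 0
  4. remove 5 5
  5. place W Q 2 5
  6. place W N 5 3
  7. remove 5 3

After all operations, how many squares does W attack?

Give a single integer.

Op 1: place WN@(0,0)
Op 2: place WK@(5,5)
Op 3: remove (0,0)
Op 4: remove (5,5)
Op 5: place WQ@(2,5)
Op 6: place WN@(5,3)
Op 7: remove (5,3)
Per-piece attacks for W:
  WQ@(2,5): attacks (2,4) (2,3) (2,2) (2,1) (2,0) (3,5) (4,5) (5,5) (1,5) (0,5) (3,4) (4,3) (5,2) (1,4) (0,3)
Union (15 distinct): (0,3) (0,5) (1,4) (1,5) (2,0) (2,1) (2,2) (2,3) (2,4) (3,4) (3,5) (4,3) (4,5) (5,2) (5,5)

Answer: 15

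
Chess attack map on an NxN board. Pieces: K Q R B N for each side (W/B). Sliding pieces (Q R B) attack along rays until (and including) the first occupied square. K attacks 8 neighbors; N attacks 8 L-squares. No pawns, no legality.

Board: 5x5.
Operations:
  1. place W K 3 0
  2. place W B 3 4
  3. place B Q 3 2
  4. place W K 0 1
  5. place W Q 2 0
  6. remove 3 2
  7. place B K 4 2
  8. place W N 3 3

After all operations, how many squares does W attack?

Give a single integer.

Answer: 18

Derivation:
Op 1: place WK@(3,0)
Op 2: place WB@(3,4)
Op 3: place BQ@(3,2)
Op 4: place WK@(0,1)
Op 5: place WQ@(2,0)
Op 6: remove (3,2)
Op 7: place BK@(4,2)
Op 8: place WN@(3,3)
Per-piece attacks for W:
  WK@(0,1): attacks (0,2) (0,0) (1,1) (1,2) (1,0)
  WQ@(2,0): attacks (2,1) (2,2) (2,3) (2,4) (3,0) (1,0) (0,0) (3,1) (4,2) (1,1) (0,2) [ray(1,0) blocked at (3,0); ray(1,1) blocked at (4,2)]
  WK@(3,0): attacks (3,1) (4,0) (2,0) (4,1) (2,1)
  WN@(3,3): attacks (1,4) (4,1) (2,1) (1,2)
  WB@(3,4): attacks (4,3) (2,3) (1,2) (0,1) [ray(-1,-1) blocked at (0,1)]
Union (18 distinct): (0,0) (0,1) (0,2) (1,0) (1,1) (1,2) (1,4) (2,0) (2,1) (2,2) (2,3) (2,4) (3,0) (3,1) (4,0) (4,1) (4,2) (4,3)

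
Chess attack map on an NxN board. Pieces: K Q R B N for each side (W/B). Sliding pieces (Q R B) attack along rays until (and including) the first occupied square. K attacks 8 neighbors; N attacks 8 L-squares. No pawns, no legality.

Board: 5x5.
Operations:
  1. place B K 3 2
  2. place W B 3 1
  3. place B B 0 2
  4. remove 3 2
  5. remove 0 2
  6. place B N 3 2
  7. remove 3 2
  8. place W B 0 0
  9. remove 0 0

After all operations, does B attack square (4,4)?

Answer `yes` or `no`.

Op 1: place BK@(3,2)
Op 2: place WB@(3,1)
Op 3: place BB@(0,2)
Op 4: remove (3,2)
Op 5: remove (0,2)
Op 6: place BN@(3,2)
Op 7: remove (3,2)
Op 8: place WB@(0,0)
Op 9: remove (0,0)
Per-piece attacks for B:
B attacks (4,4): no

Answer: no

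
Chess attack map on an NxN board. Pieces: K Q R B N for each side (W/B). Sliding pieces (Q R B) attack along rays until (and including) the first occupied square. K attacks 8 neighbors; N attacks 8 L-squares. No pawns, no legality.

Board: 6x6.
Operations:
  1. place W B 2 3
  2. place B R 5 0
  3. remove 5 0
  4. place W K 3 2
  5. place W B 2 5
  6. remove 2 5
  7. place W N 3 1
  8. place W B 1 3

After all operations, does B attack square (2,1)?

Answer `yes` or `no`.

Answer: no

Derivation:
Op 1: place WB@(2,3)
Op 2: place BR@(5,0)
Op 3: remove (5,0)
Op 4: place WK@(3,2)
Op 5: place WB@(2,5)
Op 6: remove (2,5)
Op 7: place WN@(3,1)
Op 8: place WB@(1,3)
Per-piece attacks for B:
B attacks (2,1): no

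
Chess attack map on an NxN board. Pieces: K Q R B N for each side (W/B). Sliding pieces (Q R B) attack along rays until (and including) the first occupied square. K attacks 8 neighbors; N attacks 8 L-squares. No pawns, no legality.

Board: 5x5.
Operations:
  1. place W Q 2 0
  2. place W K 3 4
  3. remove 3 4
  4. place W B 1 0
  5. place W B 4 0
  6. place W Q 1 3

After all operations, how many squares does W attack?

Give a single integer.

Answer: 20

Derivation:
Op 1: place WQ@(2,0)
Op 2: place WK@(3,4)
Op 3: remove (3,4)
Op 4: place WB@(1,0)
Op 5: place WB@(4,0)
Op 6: place WQ@(1,3)
Per-piece attacks for W:
  WB@(1,0): attacks (2,1) (3,2) (4,3) (0,1)
  WQ@(1,3): attacks (1,4) (1,2) (1,1) (1,0) (2,3) (3,3) (4,3) (0,3) (2,4) (2,2) (3,1) (4,0) (0,4) (0,2) [ray(0,-1) blocked at (1,0); ray(1,-1) blocked at (4,0)]
  WQ@(2,0): attacks (2,1) (2,2) (2,3) (2,4) (3,0) (4,0) (1,0) (3,1) (4,2) (1,1) (0,2) [ray(1,0) blocked at (4,0); ray(-1,0) blocked at (1,0)]
  WB@(4,0): attacks (3,1) (2,2) (1,3) [ray(-1,1) blocked at (1,3)]
Union (20 distinct): (0,1) (0,2) (0,3) (0,4) (1,0) (1,1) (1,2) (1,3) (1,4) (2,1) (2,2) (2,3) (2,4) (3,0) (3,1) (3,2) (3,3) (4,0) (4,2) (4,3)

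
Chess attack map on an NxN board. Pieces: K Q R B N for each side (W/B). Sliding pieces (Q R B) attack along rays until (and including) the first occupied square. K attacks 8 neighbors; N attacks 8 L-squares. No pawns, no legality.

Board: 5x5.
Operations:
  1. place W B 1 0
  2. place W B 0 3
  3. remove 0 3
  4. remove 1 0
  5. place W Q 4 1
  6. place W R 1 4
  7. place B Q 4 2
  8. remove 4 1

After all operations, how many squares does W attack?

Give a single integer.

Op 1: place WB@(1,0)
Op 2: place WB@(0,3)
Op 3: remove (0,3)
Op 4: remove (1,0)
Op 5: place WQ@(4,1)
Op 6: place WR@(1,4)
Op 7: place BQ@(4,2)
Op 8: remove (4,1)
Per-piece attacks for W:
  WR@(1,4): attacks (1,3) (1,2) (1,1) (1,0) (2,4) (3,4) (4,4) (0,4)
Union (8 distinct): (0,4) (1,0) (1,1) (1,2) (1,3) (2,4) (3,4) (4,4)

Answer: 8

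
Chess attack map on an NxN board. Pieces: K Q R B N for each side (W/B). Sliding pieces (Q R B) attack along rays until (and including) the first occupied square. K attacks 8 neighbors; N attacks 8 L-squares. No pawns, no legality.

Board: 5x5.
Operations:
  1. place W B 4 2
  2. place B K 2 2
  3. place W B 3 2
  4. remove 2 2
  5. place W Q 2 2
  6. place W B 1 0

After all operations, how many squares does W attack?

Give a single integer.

Op 1: place WB@(4,2)
Op 2: place BK@(2,2)
Op 3: place WB@(3,2)
Op 4: remove (2,2)
Op 5: place WQ@(2,2)
Op 6: place WB@(1,0)
Per-piece attacks for W:
  WB@(1,0): attacks (2,1) (3,2) (0,1) [ray(1,1) blocked at (3,2)]
  WQ@(2,2): attacks (2,3) (2,4) (2,1) (2,0) (3,2) (1,2) (0,2) (3,3) (4,4) (3,1) (4,0) (1,3) (0,4) (1,1) (0,0) [ray(1,0) blocked at (3,2)]
  WB@(3,2): attacks (4,3) (4,1) (2,3) (1,4) (2,1) (1,0) [ray(-1,-1) blocked at (1,0)]
  WB@(4,2): attacks (3,3) (2,4) (3,1) (2,0)
Union (20 distinct): (0,0) (0,1) (0,2) (0,4) (1,0) (1,1) (1,2) (1,3) (1,4) (2,0) (2,1) (2,3) (2,4) (3,1) (3,2) (3,3) (4,0) (4,1) (4,3) (4,4)

Answer: 20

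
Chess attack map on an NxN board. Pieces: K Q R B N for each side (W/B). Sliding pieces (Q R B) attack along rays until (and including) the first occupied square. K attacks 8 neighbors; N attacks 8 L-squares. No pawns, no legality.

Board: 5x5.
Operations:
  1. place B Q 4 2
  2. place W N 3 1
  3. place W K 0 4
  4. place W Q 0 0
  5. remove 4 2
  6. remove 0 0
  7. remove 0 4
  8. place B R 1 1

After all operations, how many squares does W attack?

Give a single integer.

Answer: 4

Derivation:
Op 1: place BQ@(4,2)
Op 2: place WN@(3,1)
Op 3: place WK@(0,4)
Op 4: place WQ@(0,0)
Op 5: remove (4,2)
Op 6: remove (0,0)
Op 7: remove (0,4)
Op 8: place BR@(1,1)
Per-piece attacks for W:
  WN@(3,1): attacks (4,3) (2,3) (1,2) (1,0)
Union (4 distinct): (1,0) (1,2) (2,3) (4,3)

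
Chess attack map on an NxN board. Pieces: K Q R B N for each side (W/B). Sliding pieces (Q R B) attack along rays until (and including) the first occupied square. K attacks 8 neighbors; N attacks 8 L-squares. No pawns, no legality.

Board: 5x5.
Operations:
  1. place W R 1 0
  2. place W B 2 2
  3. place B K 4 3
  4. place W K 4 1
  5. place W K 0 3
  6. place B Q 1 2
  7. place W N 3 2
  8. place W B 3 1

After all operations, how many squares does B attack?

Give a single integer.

Op 1: place WR@(1,0)
Op 2: place WB@(2,2)
Op 3: place BK@(4,3)
Op 4: place WK@(4,1)
Op 5: place WK@(0,3)
Op 6: place BQ@(1,2)
Op 7: place WN@(3,2)
Op 8: place WB@(3,1)
Per-piece attacks for B:
  BQ@(1,2): attacks (1,3) (1,4) (1,1) (1,0) (2,2) (0,2) (2,3) (3,4) (2,1) (3,0) (0,3) (0,1) [ray(0,-1) blocked at (1,0); ray(1,0) blocked at (2,2); ray(-1,1) blocked at (0,3)]
  BK@(4,3): attacks (4,4) (4,2) (3,3) (3,4) (3,2)
Union (16 distinct): (0,1) (0,2) (0,3) (1,0) (1,1) (1,3) (1,4) (2,1) (2,2) (2,3) (3,0) (3,2) (3,3) (3,4) (4,2) (4,4)

Answer: 16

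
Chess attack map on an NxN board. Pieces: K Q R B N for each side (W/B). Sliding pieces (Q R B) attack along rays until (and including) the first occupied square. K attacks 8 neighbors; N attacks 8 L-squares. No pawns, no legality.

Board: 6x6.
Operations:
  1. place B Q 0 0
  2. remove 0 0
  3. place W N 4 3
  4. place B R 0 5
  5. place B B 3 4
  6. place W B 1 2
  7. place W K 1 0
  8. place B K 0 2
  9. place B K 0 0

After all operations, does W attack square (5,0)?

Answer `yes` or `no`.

Answer: no

Derivation:
Op 1: place BQ@(0,0)
Op 2: remove (0,0)
Op 3: place WN@(4,3)
Op 4: place BR@(0,5)
Op 5: place BB@(3,4)
Op 6: place WB@(1,2)
Op 7: place WK@(1,0)
Op 8: place BK@(0,2)
Op 9: place BK@(0,0)
Per-piece attacks for W:
  WK@(1,0): attacks (1,1) (2,0) (0,0) (2,1) (0,1)
  WB@(1,2): attacks (2,3) (3,4) (2,1) (3,0) (0,3) (0,1) [ray(1,1) blocked at (3,4)]
  WN@(4,3): attacks (5,5) (3,5) (2,4) (5,1) (3,1) (2,2)
W attacks (5,0): no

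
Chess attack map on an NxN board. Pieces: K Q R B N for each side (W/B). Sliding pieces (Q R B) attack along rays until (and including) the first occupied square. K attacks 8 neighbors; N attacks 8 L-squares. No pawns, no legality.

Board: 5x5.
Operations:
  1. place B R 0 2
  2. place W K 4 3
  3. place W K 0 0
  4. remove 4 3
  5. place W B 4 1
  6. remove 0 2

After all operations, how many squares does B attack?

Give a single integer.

Answer: 0

Derivation:
Op 1: place BR@(0,2)
Op 2: place WK@(4,3)
Op 3: place WK@(0,0)
Op 4: remove (4,3)
Op 5: place WB@(4,1)
Op 6: remove (0,2)
Per-piece attacks for B:
Union (0 distinct): (none)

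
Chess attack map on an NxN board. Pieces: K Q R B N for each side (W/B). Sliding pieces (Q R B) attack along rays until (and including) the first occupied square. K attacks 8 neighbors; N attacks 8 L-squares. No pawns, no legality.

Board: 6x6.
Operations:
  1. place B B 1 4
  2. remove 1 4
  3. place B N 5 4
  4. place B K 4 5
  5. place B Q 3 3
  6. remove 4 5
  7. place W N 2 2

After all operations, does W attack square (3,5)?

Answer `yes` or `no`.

Answer: no

Derivation:
Op 1: place BB@(1,4)
Op 2: remove (1,4)
Op 3: place BN@(5,4)
Op 4: place BK@(4,5)
Op 5: place BQ@(3,3)
Op 6: remove (4,5)
Op 7: place WN@(2,2)
Per-piece attacks for W:
  WN@(2,2): attacks (3,4) (4,3) (1,4) (0,3) (3,0) (4,1) (1,0) (0,1)
W attacks (3,5): no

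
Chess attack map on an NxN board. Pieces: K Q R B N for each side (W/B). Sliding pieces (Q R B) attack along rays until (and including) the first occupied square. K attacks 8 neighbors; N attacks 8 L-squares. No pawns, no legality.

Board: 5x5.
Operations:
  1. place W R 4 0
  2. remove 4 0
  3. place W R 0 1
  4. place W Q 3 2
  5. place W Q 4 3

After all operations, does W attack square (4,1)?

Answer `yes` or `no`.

Answer: yes

Derivation:
Op 1: place WR@(4,0)
Op 2: remove (4,0)
Op 3: place WR@(0,1)
Op 4: place WQ@(3,2)
Op 5: place WQ@(4,3)
Per-piece attacks for W:
  WR@(0,1): attacks (0,2) (0,3) (0,4) (0,0) (1,1) (2,1) (3,1) (4,1)
  WQ@(3,2): attacks (3,3) (3,4) (3,1) (3,0) (4,2) (2,2) (1,2) (0,2) (4,3) (4,1) (2,3) (1,4) (2,1) (1,0) [ray(1,1) blocked at (4,3)]
  WQ@(4,3): attacks (4,4) (4,2) (4,1) (4,0) (3,3) (2,3) (1,3) (0,3) (3,4) (3,2) [ray(-1,-1) blocked at (3,2)]
W attacks (4,1): yes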